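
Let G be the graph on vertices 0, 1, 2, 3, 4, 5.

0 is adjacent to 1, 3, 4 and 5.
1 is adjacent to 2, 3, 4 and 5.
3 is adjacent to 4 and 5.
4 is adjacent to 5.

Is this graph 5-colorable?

The chromatic number is 5. 0, 1, 3, 4, 5 are pairwise adjacent (a clique of size 5), so at least 5 colors are needed.
A valid assignment using 5 colors: 0=c, 1=a, 2=b, 3=d, 4=e, 5=b.
That is already a proper 5-coloring.

Yes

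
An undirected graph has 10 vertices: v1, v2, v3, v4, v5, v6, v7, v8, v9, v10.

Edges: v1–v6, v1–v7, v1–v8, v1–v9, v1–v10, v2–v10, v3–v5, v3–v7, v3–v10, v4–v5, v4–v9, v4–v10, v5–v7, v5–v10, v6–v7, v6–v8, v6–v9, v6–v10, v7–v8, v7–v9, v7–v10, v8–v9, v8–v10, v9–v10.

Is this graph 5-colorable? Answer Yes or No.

v1, v6, v7, v8, v9, v10 are pairwise adjacent (a clique of size 6), so at least 6 colors are needed.
So 5 colors are not enough.

No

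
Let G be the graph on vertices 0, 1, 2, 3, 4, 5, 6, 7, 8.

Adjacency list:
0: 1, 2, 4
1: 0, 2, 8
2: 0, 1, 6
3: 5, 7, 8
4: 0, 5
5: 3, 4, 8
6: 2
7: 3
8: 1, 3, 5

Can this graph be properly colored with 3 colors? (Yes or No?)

Yes

The chromatic number is 3. 0, 1, 2 are mutually adjacent, so at least 3 colors are needed.
3 colors suffice: color red → {0, 5, 6, 7}; color blue → {1, 3, 4}; color green → {2, 8}.
That is already a proper 3-coloring.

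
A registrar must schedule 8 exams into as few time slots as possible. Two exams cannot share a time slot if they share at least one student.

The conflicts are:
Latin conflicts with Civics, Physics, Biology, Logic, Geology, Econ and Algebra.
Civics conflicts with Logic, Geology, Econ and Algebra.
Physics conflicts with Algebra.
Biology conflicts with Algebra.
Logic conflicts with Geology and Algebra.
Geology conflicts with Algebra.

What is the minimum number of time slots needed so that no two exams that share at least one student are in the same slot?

Latin, Civics, Logic, Geology, Algebra all conflict with each other, so at least 5 time slots are needed.
5 time slots suffice: time slot 1 → {Latin}; time slot 2 → {Econ, Algebra}; time slot 3 → {Civics, Physics, Biology}; time slot 4 → {Logic}; time slot 5 → {Geology}. No two conflicting exams share a time slot.

5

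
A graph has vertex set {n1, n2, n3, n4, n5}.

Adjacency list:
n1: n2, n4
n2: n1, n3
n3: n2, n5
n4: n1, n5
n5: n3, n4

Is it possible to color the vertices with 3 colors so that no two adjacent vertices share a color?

The chromatic number is 3. The cycle n2-n1-n4-n5-n3-n2 has odd length 5, so it cannot be 2-colored; at least 3 colors are needed.
One proper 3-coloring: n1=2, n2=1, n3=2, n4=1, n5=3.
That is already a proper 3-coloring.

Yes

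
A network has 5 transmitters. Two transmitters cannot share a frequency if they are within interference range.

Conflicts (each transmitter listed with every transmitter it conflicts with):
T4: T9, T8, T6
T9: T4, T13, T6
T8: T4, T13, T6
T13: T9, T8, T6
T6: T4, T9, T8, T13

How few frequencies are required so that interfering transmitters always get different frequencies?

3

T8, T13, T6 all conflict with each other, so at least 3 frequencies are needed.
Using 3 frequencies: T4=2, T9=3, T8=3, T13=2, T6=1. Every pair that conflicts lands in different frequencies.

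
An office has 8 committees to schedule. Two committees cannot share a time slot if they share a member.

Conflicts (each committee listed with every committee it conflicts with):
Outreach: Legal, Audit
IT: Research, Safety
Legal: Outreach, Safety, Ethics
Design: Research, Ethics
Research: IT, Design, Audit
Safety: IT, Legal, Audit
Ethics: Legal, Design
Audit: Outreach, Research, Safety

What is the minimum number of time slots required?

2

Legal and Safety conflict, so at least 2 time slots are needed.
2 time slots suffice: Outreach=1, IT=2, Legal=2, Design=2, Research=1, Safety=1, Ethics=1, Audit=2. No two conflicting committees share a time slot.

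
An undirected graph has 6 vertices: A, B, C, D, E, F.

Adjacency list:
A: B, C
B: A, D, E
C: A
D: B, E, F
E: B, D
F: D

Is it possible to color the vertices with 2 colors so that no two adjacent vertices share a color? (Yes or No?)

B, D, E are pairwise adjacent, so at least 3 colors are needed.
So 2 colors are not enough.

No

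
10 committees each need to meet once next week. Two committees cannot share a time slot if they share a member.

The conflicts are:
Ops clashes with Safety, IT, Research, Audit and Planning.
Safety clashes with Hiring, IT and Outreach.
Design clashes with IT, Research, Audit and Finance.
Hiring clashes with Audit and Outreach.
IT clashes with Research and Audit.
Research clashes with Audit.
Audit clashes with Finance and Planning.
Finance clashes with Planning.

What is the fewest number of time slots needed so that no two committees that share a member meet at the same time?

Design, IT, Research, Audit are mutually in conflict, so at least 4 time slots are needed.
A valid assignment using 4 time slots: Ops=2, Safety=1, Design=2, Hiring=2, IT=3, Research=4, Audit=1, Finance=4, Planning=3, Outreach=3. No two conflicting committees share a time slot.

4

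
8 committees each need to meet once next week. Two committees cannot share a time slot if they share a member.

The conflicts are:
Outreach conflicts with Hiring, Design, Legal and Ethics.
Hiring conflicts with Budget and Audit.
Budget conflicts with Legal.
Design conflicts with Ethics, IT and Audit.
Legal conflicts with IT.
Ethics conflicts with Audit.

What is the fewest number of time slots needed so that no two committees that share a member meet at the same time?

3

Outreach, Design, Ethics all conflict with each other, so at least 3 time slots are needed.
3 time slots suffice: time slot 1 → {Outreach, Budget, IT, Audit}; time slot 2 → {Hiring, Design, Legal}; time slot 3 → {Ethics}. Each listed conflict is separated.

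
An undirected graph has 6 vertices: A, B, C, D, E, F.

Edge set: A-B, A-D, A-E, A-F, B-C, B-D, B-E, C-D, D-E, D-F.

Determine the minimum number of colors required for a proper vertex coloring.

4

A, B, D, E form a clique, so at least 4 colors are needed.
A valid assignment using 4 colors: A=green, B=blue, C=green, D=red, E=yellow, F=blue. Every edge joins two different colors.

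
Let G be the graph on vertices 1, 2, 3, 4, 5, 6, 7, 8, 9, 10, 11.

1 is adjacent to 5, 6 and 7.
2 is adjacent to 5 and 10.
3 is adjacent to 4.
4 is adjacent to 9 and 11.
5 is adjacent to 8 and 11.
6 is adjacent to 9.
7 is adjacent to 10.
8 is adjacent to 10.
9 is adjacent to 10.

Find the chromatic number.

The cycle 10-2-5-1-7-10 has odd length 5, so it cannot be 2-colored; at least 3 colors are needed.
3 colors suffice: color red → {4, 5, 6, 10}; color blue → {1, 2, 3, 8, 9, 11}; color green → {7}. Every edge joins two different colors.

3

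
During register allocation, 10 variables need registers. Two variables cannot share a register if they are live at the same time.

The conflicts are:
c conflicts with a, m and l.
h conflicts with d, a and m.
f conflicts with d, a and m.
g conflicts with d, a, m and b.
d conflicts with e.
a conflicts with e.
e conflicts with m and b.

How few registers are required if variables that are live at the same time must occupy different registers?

f and a conflict, so at least 2 registers are needed.
2 registers suffice: c=2, h=2, f=2, g=2, d=1, a=1, e=2, m=1, b=1, l=1. Every pair that conflicts lands in different registers.

2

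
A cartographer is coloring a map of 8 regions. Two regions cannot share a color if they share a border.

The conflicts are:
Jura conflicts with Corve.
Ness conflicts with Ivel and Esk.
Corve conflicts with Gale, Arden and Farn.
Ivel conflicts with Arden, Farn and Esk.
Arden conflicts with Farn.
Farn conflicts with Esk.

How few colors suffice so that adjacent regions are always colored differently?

Corve, Arden, Farn pairwise conflict, so at least 3 colors are needed.
3 colors suffice: Jura=2, Ness=2, Corve=1, Ivel=1, Gale=2, Arden=3, Farn=2, Esk=3. Each listed conflict is separated.

3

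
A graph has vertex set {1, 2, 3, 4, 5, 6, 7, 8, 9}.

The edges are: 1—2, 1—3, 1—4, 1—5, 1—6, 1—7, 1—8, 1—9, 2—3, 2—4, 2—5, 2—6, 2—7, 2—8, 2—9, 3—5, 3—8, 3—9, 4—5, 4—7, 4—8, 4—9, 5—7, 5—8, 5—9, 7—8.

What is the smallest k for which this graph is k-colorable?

1, 2, 4, 5, 7, 8 are pairwise adjacent (a clique of size 6), so at least 6 colors are needed.
6 colors suffice: color a → {2}; color b → {1}; color c → {5, 6}; color d → {8, 9}; color e → {3, 4}; color f → {7}. Every edge joins two different colors.

6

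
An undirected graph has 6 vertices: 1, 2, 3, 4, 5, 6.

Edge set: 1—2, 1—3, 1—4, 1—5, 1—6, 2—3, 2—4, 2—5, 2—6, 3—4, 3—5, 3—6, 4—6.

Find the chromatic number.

1, 2, 3, 4, 6 are mutually adjacent (a clique of size 5), so at least 5 colors are needed.
5 colors suffice: 1=green, 2=red, 3=blue, 4=purple, 5=yellow, 6=yellow. Each edge has distinct colors on its endpoints.

5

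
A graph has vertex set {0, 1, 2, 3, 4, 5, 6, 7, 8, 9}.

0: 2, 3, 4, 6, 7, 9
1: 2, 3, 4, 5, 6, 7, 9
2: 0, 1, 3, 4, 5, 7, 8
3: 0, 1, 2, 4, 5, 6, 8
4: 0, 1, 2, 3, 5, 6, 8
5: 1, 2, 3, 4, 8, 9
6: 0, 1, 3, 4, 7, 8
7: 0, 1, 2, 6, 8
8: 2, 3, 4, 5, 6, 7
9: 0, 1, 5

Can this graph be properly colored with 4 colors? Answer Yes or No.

No

1, 2, 3, 4, 5 are pairwise adjacent (a clique of size 5), so at least 5 colors are needed.
So 4 colors are not enough.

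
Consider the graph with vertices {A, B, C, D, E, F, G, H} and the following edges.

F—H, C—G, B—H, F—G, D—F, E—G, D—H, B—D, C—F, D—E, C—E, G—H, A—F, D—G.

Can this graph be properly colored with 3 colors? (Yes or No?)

D, F, G, H are mutually adjacent (a clique of size 4), so at least 4 colors are needed.
So 3 colors are not enough.

No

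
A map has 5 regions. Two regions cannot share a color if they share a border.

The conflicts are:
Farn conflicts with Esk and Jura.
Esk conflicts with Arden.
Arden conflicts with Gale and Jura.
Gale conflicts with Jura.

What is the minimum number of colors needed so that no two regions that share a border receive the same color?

3

Arden, Gale, Jura pairwise conflict, so at least 3 colors are needed.
3 colors suffice: color 1 → {Esk, Jura}; color 2 → {Farn, Arden}; color 3 → {Gale}. Each listed conflict is separated.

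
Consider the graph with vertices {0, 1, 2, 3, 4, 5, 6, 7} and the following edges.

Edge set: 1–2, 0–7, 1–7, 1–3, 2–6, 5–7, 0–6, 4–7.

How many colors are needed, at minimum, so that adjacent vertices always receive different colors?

3

The cycle 6-0-7-1-2-6 has odd length 5, so it cannot be 2-colored; at least 3 colors are needed.
A valid assignment using 3 colors: 0=b, 1=b, 2=c, 3=a, 4=b, 5=b, 6=a, 7=a. Each edge has distinct colors on its endpoints.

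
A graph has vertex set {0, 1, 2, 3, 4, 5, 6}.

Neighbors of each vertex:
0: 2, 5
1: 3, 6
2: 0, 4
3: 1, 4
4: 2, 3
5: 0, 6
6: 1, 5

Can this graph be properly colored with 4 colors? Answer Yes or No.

Yes

The chromatic number is 3. The cycle 0-2-4-3-1-6-5-0 has odd length 7, so it cannot be 2-colored; at least 3 colors are needed.
One proper 3-coloring: 0=b, 1=b, 2=a, 3=a, 4=b, 5=a, 6=c.
Since 4 ≥ 3, a proper 4-coloring certainly exists.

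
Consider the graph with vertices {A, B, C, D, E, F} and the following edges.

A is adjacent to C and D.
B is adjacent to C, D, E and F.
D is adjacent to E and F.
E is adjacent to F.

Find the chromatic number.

4

B, D, E, F are pairwise adjacent (a clique of size 4), so at least 4 colors are needed.
One proper 4-coloring: A=2, B=2, C=1, D=1, E=4, F=3. Each edge has distinct colors on its endpoints.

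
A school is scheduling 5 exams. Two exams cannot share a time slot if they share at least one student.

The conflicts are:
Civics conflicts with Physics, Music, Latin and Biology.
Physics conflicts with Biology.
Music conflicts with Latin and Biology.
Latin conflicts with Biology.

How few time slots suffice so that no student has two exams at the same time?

Civics, Music, Latin, Biology all conflict with each other, so at least 4 time slots are needed.
Using 4 time slots: Civics=2, Physics=3, Music=3, Latin=4, Biology=1. No two conflicting exams share a time slot.

4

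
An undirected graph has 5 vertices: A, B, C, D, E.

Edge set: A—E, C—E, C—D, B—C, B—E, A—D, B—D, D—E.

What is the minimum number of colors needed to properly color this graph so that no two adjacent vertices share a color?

4

B, C, D, E are pairwise adjacent (a clique of size 4), so at least 4 colors are needed.
4 colors suffice: color red → {E}; color blue → {D}; color green → {A, B}; color yellow → {C}. Each edge has distinct colors on its endpoints.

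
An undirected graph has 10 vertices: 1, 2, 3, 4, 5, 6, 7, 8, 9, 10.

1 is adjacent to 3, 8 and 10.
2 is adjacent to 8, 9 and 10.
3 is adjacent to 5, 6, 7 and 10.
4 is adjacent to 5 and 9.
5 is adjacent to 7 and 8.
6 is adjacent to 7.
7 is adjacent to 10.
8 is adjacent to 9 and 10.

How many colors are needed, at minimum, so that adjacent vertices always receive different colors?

3, 5, 7 are mutually adjacent, so at least 3 colors are needed.
One proper 3-coloring: 1=green, 2=green, 3=red, 4=red, 5=blue, 6=blue, 7=green, 8=red, 9=blue, 10=blue. No two adjacent vertices share a color.

3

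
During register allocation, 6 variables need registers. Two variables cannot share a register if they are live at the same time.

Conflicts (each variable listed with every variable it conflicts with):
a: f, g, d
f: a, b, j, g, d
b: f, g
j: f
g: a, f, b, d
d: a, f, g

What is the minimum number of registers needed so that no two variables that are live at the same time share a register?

4

a, f, g, d all conflict with each other, so at least 4 registers are needed.
Using 4 registers: a=4, f=1, b=3, j=2, g=2, d=3. Every pair that conflicts lands in different registers.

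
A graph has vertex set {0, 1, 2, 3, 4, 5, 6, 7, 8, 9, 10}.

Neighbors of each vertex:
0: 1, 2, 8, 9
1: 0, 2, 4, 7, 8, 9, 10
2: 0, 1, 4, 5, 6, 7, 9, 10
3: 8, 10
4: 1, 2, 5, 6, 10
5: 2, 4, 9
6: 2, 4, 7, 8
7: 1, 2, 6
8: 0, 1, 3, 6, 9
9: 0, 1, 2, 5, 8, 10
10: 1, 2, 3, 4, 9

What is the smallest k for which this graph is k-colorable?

4

1, 2, 4, 10 are mutually adjacent (a clique of size 4), so at least 4 colors are needed.
4 colors suffice: color a → {2, 8}; color b → {1, 3, 5, 6}; color c → {4, 7, 9}; color d → {0, 10}. Each edge has distinct colors on its endpoints.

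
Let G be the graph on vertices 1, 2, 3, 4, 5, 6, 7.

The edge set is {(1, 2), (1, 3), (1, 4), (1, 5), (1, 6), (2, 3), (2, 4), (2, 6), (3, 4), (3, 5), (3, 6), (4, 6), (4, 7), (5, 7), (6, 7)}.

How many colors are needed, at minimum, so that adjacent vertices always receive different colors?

1, 2, 3, 4, 6 are mutually adjacent (a clique of size 5), so at least 5 colors are needed.
5 colors suffice: color a → {1, 7}; color b → {3}; color c → {4, 5}; color d → {6}; color e → {2}. Each edge has distinct colors on its endpoints.

5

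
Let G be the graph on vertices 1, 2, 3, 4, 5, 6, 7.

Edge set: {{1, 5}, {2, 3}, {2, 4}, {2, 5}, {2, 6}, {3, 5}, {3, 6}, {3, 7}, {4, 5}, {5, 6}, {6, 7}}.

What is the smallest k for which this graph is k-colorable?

4

2, 3, 5, 6 form a clique, so at least 4 colors are needed.
4 colors suffice: 1=b, 2=c, 3=d, 4=b, 5=a, 6=b, 7=a. Each edge has distinct colors on its endpoints.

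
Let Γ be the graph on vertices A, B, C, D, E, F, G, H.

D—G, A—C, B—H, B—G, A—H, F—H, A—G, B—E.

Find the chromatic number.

2

A and C are adjacent, so at least 2 colors are needed.
2 colors suffice: color 1 → {A, B, D, F}; color 2 → {C, E, G, H}. No two adjacent vertices share a color.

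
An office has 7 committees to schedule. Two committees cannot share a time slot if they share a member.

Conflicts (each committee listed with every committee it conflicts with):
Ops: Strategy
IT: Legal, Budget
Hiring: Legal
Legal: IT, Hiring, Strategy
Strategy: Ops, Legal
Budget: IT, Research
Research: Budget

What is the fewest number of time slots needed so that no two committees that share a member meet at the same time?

2

IT and Legal conflict, so at least 2 time slots are needed.
2 time slots suffice: time slot 1 → {Ops, Legal, Budget}; time slot 2 → {IT, Hiring, Strategy, Research}. Each listed conflict is separated.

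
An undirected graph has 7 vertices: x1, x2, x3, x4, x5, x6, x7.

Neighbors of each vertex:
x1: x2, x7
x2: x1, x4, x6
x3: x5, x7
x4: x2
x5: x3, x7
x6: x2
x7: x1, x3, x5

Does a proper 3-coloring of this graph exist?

Yes

The chromatic number is 3. x3, x5, x7 form a triangle, so at least 3 colors are needed.
A valid assignment using 3 colors: x1=blue, x2=red, x3=blue, x4=blue, x5=green, x6=blue, x7=red.
That is already a proper 3-coloring.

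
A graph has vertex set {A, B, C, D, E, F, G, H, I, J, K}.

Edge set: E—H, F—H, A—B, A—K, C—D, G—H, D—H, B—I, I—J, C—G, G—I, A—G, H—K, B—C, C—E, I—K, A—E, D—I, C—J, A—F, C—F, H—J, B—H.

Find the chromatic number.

A and F are adjacent, so at least 2 colors are needed.
One proper 2-coloring: A=red, B=blue, C=red, D=blue, E=blue, F=blue, G=blue, H=red, I=red, J=blue, K=blue. Each edge has distinct colors on its endpoints.

2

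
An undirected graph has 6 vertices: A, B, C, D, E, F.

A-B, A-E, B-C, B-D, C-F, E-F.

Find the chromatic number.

3

The cycle A-E-F-C-B-A has odd length 5, so it cannot be 2-colored; at least 3 colors are needed.
3 colors suffice: A=3, B=1, C=2, D=2, E=2, F=1. No two adjacent vertices share a color.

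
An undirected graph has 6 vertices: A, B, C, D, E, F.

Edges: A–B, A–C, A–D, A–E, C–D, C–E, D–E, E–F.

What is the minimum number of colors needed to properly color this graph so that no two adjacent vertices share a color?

4

A, C, D, E are pairwise adjacent (a clique of size 4), so at least 4 colors are needed.
4 colors suffice: color 1 → {B, E}; color 2 → {A, F}; color 3 → {D}; color 4 → {C}. Each edge has distinct colors on its endpoints.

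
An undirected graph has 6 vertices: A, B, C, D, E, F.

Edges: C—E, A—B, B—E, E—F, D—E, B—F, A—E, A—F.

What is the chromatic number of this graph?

A, B, E, F form a clique, so at least 4 colors are needed.
4 colors suffice: color red → {E}; color blue → {C, D, F}; color green → {B}; color yellow → {A}. Each edge has distinct colors on its endpoints.

4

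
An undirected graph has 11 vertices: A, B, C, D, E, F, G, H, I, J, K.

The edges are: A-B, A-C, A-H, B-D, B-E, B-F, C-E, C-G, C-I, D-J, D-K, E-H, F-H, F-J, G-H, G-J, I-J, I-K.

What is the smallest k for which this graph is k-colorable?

2

F and H are adjacent, so at least 2 colors are needed.
2 colors suffice: A=2, B=1, C=1, D=2, E=2, F=2, G=2, H=1, I=2, J=1, K=1. Every edge joins two different colors.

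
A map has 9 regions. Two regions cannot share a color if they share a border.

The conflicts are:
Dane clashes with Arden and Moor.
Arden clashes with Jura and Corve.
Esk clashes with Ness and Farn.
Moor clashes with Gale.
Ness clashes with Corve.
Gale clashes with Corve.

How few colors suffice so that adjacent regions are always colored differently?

The cycle Dane-Arden-Corve-Gale-Moor-Dane has odd length 5, so it cannot be 2-colored; at least 3 colors are needed.
One proper 3-coloring: Dane=3, Arden=2, Jura=1, Esk=1, Moor=1, Ness=2, Gale=2, Corve=1, Farn=2. Every pair that conflicts lands in different colors.

3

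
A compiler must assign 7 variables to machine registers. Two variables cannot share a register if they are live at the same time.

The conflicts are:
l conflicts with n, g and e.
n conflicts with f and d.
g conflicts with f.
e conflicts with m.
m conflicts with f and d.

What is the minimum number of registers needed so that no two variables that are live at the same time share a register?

The cycle e-l-n-d-m-e has odd length 5, so it cannot be 2-colored; at least 3 registers are needed.
3 registers suffice: l=2, n=1, g=1, e=3, m=1, f=2, d=2. Each listed conflict is separated.

3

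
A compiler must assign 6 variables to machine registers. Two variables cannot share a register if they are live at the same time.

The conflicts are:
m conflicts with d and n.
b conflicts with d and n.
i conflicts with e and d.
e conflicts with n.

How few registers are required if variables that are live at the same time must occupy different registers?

The cycle i-e-n-b-d-i has odd length 5, so it cannot be 2-colored; at least 3 registers are needed.
A valid assignment using 3 registers: m=2, b=2, i=2, e=3, d=1, n=1. Every pair that conflicts lands in different registers.

3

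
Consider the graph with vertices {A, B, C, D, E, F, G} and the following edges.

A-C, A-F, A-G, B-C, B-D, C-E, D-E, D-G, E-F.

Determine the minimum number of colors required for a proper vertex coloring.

3

The cycle G-D-E-C-A-G has odd length 5, so it cannot be 2-colored; at least 3 colors are needed.
3 colors suffice: color red → {A, B, E}; color blue → {C, D, F}; color green → {G}. No two adjacent vertices share a color.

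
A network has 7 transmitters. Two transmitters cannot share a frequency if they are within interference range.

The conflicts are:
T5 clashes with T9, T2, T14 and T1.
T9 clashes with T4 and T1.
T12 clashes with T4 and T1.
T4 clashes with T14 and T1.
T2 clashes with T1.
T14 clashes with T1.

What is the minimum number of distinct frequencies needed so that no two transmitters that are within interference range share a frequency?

3

T5, T2, T1 are mutually in conflict, so at least 3 frequencies are needed.
A valid assignment using 3 frequencies: T5=2, T9=3, T12=3, T4=2, T2=3, T14=3, T1=1. Every pair that conflicts lands in different frequencies.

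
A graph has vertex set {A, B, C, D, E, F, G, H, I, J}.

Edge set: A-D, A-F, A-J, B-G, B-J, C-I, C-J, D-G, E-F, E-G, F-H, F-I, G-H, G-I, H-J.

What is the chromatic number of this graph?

3

The cycle F-I-G-D-A-F has odd length 5, so it cannot be 2-colored; at least 3 colors are needed.
3 colors suffice: A=2, B=2, C=3, D=3, E=2, F=1, G=1, H=2, I=2, J=1. No two adjacent vertices share a color.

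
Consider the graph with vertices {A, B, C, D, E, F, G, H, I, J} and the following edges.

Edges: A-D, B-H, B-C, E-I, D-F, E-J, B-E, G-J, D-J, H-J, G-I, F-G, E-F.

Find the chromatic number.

E and J are adjacent, so at least 2 colors are needed.
2 colors suffice: color 1 → {A, B, F, I, J}; color 2 → {C, D, E, G, H}. No two adjacent vertices share a color.

2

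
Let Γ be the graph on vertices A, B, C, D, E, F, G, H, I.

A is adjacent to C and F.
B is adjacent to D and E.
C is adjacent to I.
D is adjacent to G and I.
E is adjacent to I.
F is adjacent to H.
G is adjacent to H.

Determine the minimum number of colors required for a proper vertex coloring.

3

The cycle H-G-D-I-C-A-F-H has odd length 7, so it cannot be 2-colored; at least 3 colors are needed.
One proper 3-coloring: A=3, B=1, C=2, D=2, E=2, F=1, G=1, H=2, I=1. No two adjacent vertices share a color.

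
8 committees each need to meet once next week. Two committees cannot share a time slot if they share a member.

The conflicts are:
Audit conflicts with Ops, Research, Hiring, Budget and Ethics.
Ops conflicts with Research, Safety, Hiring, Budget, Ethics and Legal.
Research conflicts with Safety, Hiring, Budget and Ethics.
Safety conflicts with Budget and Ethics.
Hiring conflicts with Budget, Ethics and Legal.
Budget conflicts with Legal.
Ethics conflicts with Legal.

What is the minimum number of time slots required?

5

Audit, Ops, Research, Hiring, Ethics all conflict with each other, so at least 5 time slots are needed.
5 time slots suffice: time slot 1 → {Ops}; time slot 2 → {Budget, Ethics}; time slot 3 → {Research, Legal}; time slot 4 → {Safety, Hiring}; time slot 5 → {Audit}. No two conflicting committees share a time slot.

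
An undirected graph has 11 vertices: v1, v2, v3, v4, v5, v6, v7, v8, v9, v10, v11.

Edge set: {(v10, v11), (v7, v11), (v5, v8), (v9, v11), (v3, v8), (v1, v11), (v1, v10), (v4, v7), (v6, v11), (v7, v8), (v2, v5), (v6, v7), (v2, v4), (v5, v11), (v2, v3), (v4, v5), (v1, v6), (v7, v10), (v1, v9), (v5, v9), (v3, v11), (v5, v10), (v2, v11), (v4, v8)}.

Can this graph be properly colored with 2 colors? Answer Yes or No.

No

v5, v9, v11 are pairwise adjacent, so at least 3 colors are needed.
So 2 colors are not enough.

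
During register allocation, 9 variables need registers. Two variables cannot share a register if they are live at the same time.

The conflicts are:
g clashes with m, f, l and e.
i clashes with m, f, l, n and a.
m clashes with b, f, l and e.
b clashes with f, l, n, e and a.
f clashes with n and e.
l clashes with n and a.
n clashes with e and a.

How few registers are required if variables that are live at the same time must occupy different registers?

4

m, b, f, e are mutually in conflict, so at least 4 registers are needed.
4 registers suffice: register 1 → {g, i, b}; register 2 → {m, n}; register 3 → {f, l}; register 4 → {e, a}. No two conflicting variables share a register.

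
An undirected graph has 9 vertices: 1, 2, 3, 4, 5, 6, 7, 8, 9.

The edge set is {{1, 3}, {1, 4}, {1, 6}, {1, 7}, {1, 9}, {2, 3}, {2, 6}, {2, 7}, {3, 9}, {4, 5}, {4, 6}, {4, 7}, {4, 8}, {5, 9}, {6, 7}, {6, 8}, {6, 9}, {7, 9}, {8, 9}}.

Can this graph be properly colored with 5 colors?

The chromatic number is 4. 1, 4, 6, 7 are pairwise adjacent (a clique of size 4), so at least 4 colors are needed.
4 colors suffice: color red → {3, 5, 6}; color blue → {2, 4, 9}; color green → {7, 8}; color yellow → {1}.
Since 5 ≥ 4, a proper 5-coloring certainly exists.

Yes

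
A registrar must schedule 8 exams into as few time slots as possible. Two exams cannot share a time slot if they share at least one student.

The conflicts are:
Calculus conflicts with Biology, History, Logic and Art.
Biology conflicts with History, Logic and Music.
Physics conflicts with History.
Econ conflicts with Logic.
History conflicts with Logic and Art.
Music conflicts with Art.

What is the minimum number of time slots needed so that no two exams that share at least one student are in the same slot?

Calculus, Biology, History, Logic pairwise conflict, so at least 4 time slots are needed.
4 time slots suffice: time slot 1 → {Econ, History, Music}; time slot 2 → {Biology, Physics, Art}; time slot 3 → {Calculus}; time slot 4 → {Logic}. Each listed conflict is separated.

4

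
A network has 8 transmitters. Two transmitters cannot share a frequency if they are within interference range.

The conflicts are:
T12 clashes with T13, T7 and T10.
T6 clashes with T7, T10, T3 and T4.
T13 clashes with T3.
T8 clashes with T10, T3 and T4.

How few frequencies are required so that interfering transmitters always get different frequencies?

The cycle T3-T13-T12-T10-T8-T3 has odd length 5, so it cannot be 2-colored; at least 3 frequencies are needed.
3 frequencies suffice: frequency 1 → {T12, T6, T8}; frequency 2 → {T7, T10, T3, T4}; frequency 3 → {T13}. Every pair that conflicts lands in different frequencies.

3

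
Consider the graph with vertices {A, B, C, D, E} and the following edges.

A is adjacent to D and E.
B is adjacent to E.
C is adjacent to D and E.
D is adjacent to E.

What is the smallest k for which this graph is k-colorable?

C, D, E are pairwise adjacent, so at least 3 colors are needed.
3 colors suffice: color 1 → {E}; color 2 → {B, D}; color 3 → {A, C}. No two adjacent vertices share a color.

3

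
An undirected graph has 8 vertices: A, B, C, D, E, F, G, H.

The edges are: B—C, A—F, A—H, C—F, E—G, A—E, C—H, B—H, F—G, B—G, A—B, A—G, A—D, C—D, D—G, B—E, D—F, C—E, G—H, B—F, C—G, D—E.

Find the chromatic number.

4

B, C, F, G are mutually adjacent (a clique of size 4), so at least 4 colors are needed.
4 colors suffice: color 1 → {G}; color 2 → {A, C}; color 3 → {B, D}; color 4 → {E, F, H}. Each edge has distinct colors on its endpoints.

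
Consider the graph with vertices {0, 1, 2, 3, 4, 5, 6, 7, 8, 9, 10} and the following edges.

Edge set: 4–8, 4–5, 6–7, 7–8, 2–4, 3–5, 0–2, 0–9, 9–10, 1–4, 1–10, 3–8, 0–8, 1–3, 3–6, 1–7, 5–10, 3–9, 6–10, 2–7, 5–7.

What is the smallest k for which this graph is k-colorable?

2

9 and 10 are adjacent, so at least 2 colors are needed.
2 colors suffice: 0=a, 1=b, 2=b, 3=a, 4=a, 5=b, 6=b, 7=a, 8=b, 9=b, 10=a. Every edge joins two different colors.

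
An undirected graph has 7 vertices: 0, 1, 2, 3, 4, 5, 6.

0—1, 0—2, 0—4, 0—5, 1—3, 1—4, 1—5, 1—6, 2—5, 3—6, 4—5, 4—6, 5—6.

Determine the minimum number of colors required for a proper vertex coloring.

0, 1, 4, 5 form a clique, so at least 4 colors are needed.
4 colors suffice: color a → {1, 2}; color b → {3, 5}; color c → {0, 6}; color d → {4}. Every edge joins two different colors.

4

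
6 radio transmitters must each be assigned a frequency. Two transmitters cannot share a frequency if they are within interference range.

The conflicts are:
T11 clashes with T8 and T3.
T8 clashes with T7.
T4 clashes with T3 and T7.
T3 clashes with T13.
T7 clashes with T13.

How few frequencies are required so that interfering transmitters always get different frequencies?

The cycle T7-T4-T3-T11-T8-T7 has odd length 5, so it cannot be 2-colored; at least 3 frequencies are needed.
3 frequencies suffice: T11=3, T8=2, T4=2, T3=1, T7=1, T13=2. No two conflicting transmitters share a frequency.

3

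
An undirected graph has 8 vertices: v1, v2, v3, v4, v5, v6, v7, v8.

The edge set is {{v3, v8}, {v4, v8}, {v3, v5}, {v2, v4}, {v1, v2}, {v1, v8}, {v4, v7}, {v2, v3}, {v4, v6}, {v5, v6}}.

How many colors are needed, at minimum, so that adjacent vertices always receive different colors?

The cycle v3-v8-v4-v6-v5-v3 has odd length 5, so it cannot be 2-colored; at least 3 colors are needed.
3 colors suffice: color 1 → {v1, v3, v4}; color 2 → {v2, v6, v7, v8}; color 3 → {v5}. No two adjacent vertices share a color.

3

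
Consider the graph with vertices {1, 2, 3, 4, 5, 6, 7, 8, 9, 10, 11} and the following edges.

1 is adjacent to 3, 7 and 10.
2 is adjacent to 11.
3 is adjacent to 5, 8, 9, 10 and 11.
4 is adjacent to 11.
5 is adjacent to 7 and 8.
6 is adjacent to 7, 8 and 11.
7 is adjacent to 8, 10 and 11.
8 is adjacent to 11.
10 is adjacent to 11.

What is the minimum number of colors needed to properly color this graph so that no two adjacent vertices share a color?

4

6, 7, 8, 11 form a clique, so at least 4 colors are needed.
4 colors suffice: 1=red, 2=blue, 3=blue, 4=blue, 5=red, 6=yellow, 7=blue, 8=green, 9=red, 10=green, 11=red. Each edge has distinct colors on its endpoints.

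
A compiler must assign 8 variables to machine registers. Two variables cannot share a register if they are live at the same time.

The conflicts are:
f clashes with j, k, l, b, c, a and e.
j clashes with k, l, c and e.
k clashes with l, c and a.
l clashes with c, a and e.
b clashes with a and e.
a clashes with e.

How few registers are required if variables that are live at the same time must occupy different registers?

5

f, j, k, l, c are mutually in conflict, so at least 5 registers are needed.
5 registers suffice: register 1 → {f}; register 2 → {l, b}; register 3 → {j, a}; register 4 → {k, e}; register 5 → {c}. Every pair that conflicts lands in different registers.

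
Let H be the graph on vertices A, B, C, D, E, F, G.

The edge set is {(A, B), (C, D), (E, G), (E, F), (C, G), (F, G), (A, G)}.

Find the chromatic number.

3

E, F, G form a triangle, so at least 3 colors are needed.
One proper 3-coloring: A=2, B=1, C=2, D=1, E=3, F=2, G=1. Every edge joins two different colors.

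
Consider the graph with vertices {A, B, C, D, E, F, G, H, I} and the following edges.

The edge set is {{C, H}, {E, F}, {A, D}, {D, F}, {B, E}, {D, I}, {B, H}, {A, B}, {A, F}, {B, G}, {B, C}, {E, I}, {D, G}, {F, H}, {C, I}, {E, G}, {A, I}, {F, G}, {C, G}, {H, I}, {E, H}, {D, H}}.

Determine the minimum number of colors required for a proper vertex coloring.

D, F, G form a triangle, so at least 3 colors are needed.
3 colors suffice: color red → {A, G, H}; color blue → {B, F, I}; color green → {C, D, E}. Each edge has distinct colors on its endpoints.

3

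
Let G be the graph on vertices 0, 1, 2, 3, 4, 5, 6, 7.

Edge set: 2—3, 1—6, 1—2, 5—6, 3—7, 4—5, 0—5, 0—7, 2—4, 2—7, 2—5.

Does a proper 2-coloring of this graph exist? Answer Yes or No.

2, 4, 5 form a triangle, so at least 3 colors are needed.
So 2 colors are not enough.

No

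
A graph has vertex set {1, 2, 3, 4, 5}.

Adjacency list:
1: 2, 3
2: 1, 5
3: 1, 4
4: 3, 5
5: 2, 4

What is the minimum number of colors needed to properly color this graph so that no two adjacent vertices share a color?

The cycle 2-1-3-4-5-2 has odd length 5, so it cannot be 2-colored; at least 3 colors are needed.
3 colors suffice: 1=blue, 2=red, 3=red, 4=blue, 5=green. No two adjacent vertices share a color.

3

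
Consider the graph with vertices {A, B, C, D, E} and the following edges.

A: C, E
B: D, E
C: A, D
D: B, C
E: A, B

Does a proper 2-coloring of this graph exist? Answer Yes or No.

The cycle E-A-C-D-B-E has odd length 5, so it cannot be 2-colored; at least 3 colors are needed.
So 2 colors are not enough.

No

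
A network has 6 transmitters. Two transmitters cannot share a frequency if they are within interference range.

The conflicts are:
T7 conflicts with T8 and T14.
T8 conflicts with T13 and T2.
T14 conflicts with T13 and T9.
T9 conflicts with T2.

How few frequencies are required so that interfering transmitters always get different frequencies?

The cycle T14-T7-T8-T2-T9-T14 has odd length 5, so it cannot be 2-colored; at least 3 frequencies are needed.
3 frequencies suffice: frequency 1 → {T8, T14}; frequency 2 → {T7, T13, T2}; frequency 3 → {T9}. No two conflicting transmitters share a frequency.

3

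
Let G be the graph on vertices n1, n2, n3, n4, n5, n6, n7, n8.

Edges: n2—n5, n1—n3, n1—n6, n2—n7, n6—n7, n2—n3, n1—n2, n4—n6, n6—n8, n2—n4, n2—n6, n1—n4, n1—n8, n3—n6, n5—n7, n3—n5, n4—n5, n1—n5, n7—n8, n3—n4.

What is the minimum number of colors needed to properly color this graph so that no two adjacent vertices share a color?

n1, n2, n3, n4, n6 form a clique, so at least 5 colors are needed.
5 colors suffice: color red → {n1, n7}; color blue → {n2, n8}; color green → {n5, n6}; color yellow → {n4}; color purple → {n3}. Each edge has distinct colors on its endpoints.

5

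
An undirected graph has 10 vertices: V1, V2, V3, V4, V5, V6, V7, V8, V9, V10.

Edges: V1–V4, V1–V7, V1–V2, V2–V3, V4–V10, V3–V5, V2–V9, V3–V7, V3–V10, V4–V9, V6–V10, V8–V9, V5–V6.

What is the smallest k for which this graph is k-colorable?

3

The cycle V4-V1-V7-V3-V10-V4 has odd length 5, so it cannot be 2-colored; at least 3 colors are needed.
3 colors suffice: color red → {V1, V3, V6, V9}; color blue → {V2, V4, V5, V7, V8}; color green → {V10}. Every edge joins two different colors.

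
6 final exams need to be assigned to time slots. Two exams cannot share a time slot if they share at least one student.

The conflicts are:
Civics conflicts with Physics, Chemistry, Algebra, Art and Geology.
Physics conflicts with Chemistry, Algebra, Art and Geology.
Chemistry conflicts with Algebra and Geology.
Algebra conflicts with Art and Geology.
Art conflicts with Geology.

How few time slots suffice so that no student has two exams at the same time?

Civics, Physics, Algebra, Art, Geology all conflict with each other, so at least 5 time slots are needed.
A valid assignment using 5 time slots: Civics=2, Physics=3, Chemistry=5, Algebra=1, Art=5, Geology=4. Every pair that conflicts lands in different time slots.

5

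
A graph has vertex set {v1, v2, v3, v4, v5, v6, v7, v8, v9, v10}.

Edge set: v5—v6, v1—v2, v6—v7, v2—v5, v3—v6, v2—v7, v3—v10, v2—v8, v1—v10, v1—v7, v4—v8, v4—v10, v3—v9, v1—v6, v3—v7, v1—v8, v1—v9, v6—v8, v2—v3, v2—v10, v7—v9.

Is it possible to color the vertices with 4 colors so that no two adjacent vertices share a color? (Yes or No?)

The chromatic number is 3. v1, v6, v7 are pairwise adjacent, so at least 3 colors are needed.
One proper 3-coloring: v1=2, v2=1, v3=2, v4=1, v5=2, v6=1, v7=3, v8=3, v9=1, v10=3.
Since 4 ≥ 3, a proper 4-coloring certainly exists.

Yes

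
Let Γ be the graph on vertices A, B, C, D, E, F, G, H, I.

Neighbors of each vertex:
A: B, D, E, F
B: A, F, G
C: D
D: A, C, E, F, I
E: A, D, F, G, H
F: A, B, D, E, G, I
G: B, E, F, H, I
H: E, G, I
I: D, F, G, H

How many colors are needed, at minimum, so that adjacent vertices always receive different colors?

4

A, D, E, F are pairwise adjacent (a clique of size 4), so at least 4 colors are needed.
4 colors suffice: color 1 → {C, F, H}; color 2 → {B, E, I}; color 3 → {D, G}; color 4 → {A}. Every edge joins two different colors.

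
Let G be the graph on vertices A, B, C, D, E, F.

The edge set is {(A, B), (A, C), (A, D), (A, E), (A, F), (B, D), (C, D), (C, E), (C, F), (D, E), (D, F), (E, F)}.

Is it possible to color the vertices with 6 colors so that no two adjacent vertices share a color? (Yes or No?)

The chromatic number is 5. A, C, D, E, F are mutually adjacent (a clique of size 5), so at least 5 colors are needed.
5 colors suffice: A=1, B=3, C=4, D=2, E=5, F=3.
Since 6 ≥ 5, a proper 6-coloring certainly exists.

Yes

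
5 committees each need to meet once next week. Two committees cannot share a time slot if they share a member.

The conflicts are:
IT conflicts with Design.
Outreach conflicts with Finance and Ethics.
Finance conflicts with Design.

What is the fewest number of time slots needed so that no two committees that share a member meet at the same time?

Finance and Design conflict, so at least 2 time slots are needed.
A valid assignment using 2 time slots: IT=2, Outreach=1, Finance=2, Design=1, Ethics=2. Every pair that conflicts lands in different time slots.

2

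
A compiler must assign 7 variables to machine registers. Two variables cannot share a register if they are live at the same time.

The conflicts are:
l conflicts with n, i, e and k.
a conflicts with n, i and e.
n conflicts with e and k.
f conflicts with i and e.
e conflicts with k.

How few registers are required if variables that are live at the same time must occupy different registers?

4

l, n, e, k all conflict with each other, so at least 4 registers are needed.
4 registers suffice: register 1 → {i, e}; register 2 → {l, a, f}; register 3 → {n}; register 4 → {k}. No two conflicting variables share a register.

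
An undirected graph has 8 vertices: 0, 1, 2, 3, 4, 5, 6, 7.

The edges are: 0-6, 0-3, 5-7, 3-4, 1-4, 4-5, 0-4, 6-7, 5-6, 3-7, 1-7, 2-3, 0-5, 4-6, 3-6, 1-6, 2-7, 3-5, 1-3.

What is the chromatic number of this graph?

5

0, 3, 4, 5, 6 are mutually adjacent (a clique of size 5), so at least 5 colors are needed.
5 colors suffice: color red → {3}; color blue → {2, 6}; color green → {4, 7}; color yellow → {1, 5}; color purple → {0}. No two adjacent vertices share a color.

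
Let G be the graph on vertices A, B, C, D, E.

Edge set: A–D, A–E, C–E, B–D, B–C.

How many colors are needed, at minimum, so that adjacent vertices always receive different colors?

The cycle D-B-C-E-A-D has odd length 5, so it cannot be 2-colored; at least 3 colors are needed.
3 colors suffice: A=green, B=blue, C=red, D=red, E=blue. Every edge joins two different colors.

3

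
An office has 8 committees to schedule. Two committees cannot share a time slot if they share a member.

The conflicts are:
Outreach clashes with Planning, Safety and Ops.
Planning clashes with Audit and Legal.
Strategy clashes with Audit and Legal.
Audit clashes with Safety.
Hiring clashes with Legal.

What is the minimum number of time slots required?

2

Planning and Audit conflict, so at least 2 time slots are needed.
2 time slots suffice: time slot 1 → {Planning, Strategy, Safety, Hiring, Ops}; time slot 2 → {Outreach, Audit, Legal}. Each listed conflict is separated.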